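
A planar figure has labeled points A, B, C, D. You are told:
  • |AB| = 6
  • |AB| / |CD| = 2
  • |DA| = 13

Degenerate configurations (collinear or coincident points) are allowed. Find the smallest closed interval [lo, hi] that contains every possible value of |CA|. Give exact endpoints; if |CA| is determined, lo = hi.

|AB| ∈ {6}
|AD| ∈ {13}
|CD| ∈ {3}
|BD| ∈ [7, 19]
|AC| ∈ [10, 16]
|BC| ∈ [4, 22]

|CA| ∈ [10, 16]  (≈ [10.0000, 16.0000])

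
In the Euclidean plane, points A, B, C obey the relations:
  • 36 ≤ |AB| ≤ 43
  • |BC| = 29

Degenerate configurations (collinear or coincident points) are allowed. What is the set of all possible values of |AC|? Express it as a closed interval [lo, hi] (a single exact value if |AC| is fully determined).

|AB| ∈ [36, 43]
|BC| ∈ {29}
|AC| ∈ [7, 72]

|AC| ∈ [7, 72]  (≈ [7.0000, 72.0000])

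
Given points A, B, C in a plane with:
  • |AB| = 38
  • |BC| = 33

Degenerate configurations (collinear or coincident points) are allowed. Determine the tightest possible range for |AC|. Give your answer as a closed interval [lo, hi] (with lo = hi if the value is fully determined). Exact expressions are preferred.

|AB| ∈ {38}
|BC| ∈ {33}
|AC| ∈ [5, 71]

|AC| ∈ [5, 71]  (≈ [5.0000, 71.0000])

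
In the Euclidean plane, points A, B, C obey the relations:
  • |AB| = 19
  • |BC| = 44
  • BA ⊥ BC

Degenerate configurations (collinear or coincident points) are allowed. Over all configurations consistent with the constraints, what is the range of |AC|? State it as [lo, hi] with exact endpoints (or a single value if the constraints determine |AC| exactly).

|AC| = √(2297)  (≈ 47.9270)

|AB| ∈ {19}
|BC| ∈ {44}
|AC| ∈ {√(2297)}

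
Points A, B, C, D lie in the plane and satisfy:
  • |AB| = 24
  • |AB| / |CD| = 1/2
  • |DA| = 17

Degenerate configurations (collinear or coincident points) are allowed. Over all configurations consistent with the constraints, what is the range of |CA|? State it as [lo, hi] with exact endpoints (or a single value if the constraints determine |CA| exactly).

|AB| ∈ {24}
|AD| ∈ {17}
|CD| ∈ {48}
|BD| ∈ [7, 41]
|AC| ∈ [31, 65]
|BC| ∈ [7, 89]

|CA| ∈ [31, 65]  (≈ [31.0000, 65.0000])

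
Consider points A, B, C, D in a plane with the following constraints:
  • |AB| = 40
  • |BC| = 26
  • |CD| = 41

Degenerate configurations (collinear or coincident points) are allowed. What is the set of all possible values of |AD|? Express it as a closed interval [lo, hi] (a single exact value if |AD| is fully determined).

|AB| ∈ {40}
|BC| ∈ {26}
|CD| ∈ {41}
|AC| ∈ [14, 66]
|BD| ∈ [15, 67]
|AD| ∈ [0, 107]

|AD| ∈ [0, 107]  (≈ [0.0000, 107.0000])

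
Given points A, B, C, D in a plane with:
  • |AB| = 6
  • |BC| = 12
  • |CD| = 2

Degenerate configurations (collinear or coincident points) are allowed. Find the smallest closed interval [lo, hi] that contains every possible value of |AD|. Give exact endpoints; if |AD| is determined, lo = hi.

|AD| ∈ [4, 20]  (≈ [4.0000, 20.0000])

|AB| ∈ {6}
|BC| ∈ {12}
|CD| ∈ {2}
|AC| ∈ [6, 18]
|BD| ∈ [10, 14]
|AD| ∈ [4, 20]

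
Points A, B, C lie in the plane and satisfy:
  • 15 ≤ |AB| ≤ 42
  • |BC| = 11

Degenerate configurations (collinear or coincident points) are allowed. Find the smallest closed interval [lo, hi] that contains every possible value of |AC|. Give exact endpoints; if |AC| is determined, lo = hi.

|AB| ∈ [15, 42]
|BC| ∈ {11}
|AC| ∈ [4, 53]

|AC| ∈ [4, 53]  (≈ [4.0000, 53.0000])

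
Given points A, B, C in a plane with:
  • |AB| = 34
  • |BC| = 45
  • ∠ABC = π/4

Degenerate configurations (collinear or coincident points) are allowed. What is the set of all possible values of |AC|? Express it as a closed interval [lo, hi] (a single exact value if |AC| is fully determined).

|AC| = √(3181 - 1530·√(2))  (≈ 31.8944)

|AB| ∈ {34}
|BC| ∈ {45}
|AC| ∈ {√(3181 - 1530·√(2))}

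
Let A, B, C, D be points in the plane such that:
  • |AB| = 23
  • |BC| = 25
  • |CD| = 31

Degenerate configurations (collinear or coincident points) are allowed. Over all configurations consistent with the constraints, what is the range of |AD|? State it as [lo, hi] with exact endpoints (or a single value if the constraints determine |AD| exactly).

|AB| ∈ {23}
|BC| ∈ {25}
|CD| ∈ {31}
|AC| ∈ [2, 48]
|BD| ∈ [6, 56]
|AD| ∈ [0, 79]

|AD| ∈ [0, 79]  (≈ [0.0000, 79.0000])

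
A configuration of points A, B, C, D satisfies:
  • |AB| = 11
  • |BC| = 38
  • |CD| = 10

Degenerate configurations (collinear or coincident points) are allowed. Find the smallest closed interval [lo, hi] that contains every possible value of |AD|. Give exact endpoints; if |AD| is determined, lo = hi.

|AD| ∈ [17, 59]  (≈ [17.0000, 59.0000])

|AB| ∈ {11}
|BC| ∈ {38}
|CD| ∈ {10}
|AC| ∈ [27, 49]
|BD| ∈ [28, 48]
|AD| ∈ [17, 59]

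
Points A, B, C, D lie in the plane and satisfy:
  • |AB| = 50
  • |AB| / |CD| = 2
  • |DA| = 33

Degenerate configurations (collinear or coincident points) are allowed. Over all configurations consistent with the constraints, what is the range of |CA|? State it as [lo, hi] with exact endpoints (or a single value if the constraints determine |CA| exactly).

|CA| ∈ [8, 58]  (≈ [8.0000, 58.0000])

|AB| ∈ {50}
|AD| ∈ {33}
|CD| ∈ {25}
|BD| ∈ [17, 83]
|AC| ∈ [8, 58]
|BC| ∈ [0, 108]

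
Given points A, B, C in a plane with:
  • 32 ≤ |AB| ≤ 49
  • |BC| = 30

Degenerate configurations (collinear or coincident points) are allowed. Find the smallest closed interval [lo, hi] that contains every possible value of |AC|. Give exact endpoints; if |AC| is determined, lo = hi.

|AC| ∈ [2, 79]  (≈ [2.0000, 79.0000])

|AB| ∈ [32, 49]
|BC| ∈ {30}
|AC| ∈ [2, 79]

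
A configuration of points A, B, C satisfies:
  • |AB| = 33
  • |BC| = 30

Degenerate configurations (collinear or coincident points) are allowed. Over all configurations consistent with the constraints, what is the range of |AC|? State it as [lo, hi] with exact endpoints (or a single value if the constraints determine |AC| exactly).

|AB| ∈ {33}
|BC| ∈ {30}
|AC| ∈ [3, 63]

|AC| ∈ [3, 63]  (≈ [3.0000, 63.0000])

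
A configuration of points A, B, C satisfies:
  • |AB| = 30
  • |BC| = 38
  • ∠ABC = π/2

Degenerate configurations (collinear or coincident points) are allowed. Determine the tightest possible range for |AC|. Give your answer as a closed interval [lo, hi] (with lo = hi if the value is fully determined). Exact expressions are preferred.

|AC| = 2·√(586)  (≈ 48.4149)

|AB| ∈ {30}
|BC| ∈ {38}
|AC| ∈ {2·√(586)}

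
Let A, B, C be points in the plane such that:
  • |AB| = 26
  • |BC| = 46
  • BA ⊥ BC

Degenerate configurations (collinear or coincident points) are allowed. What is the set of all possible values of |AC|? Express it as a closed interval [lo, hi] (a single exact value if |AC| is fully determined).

|AB| ∈ {26}
|BC| ∈ {46}
|AC| ∈ {2·√(698)}

|AC| = 2·√(698)  (≈ 52.8394)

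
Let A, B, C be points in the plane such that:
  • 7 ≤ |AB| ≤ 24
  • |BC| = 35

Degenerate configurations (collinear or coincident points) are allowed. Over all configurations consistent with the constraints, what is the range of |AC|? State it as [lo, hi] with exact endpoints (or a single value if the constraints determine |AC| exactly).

|AC| ∈ [11, 59]  (≈ [11.0000, 59.0000])

|AB| ∈ [7, 24]
|BC| ∈ {35}
|AC| ∈ [11, 59]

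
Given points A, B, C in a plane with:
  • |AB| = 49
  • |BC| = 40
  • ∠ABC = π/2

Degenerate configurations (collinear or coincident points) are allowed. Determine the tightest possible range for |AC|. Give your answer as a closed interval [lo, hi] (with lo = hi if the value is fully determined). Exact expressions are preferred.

|AB| ∈ {49}
|BC| ∈ {40}
|AC| ∈ {√(4001)}

|AC| = √(4001)  (≈ 63.2535)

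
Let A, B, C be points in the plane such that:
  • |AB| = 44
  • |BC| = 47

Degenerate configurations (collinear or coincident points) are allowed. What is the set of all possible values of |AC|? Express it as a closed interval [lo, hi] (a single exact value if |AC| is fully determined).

|AC| ∈ [3, 91]  (≈ [3.0000, 91.0000])

|AB| ∈ {44}
|BC| ∈ {47}
|AC| ∈ [3, 91]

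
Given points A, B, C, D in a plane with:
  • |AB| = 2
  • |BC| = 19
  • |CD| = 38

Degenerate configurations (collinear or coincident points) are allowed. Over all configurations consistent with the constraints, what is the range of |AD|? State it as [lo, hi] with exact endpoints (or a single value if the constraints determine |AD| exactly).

|AB| ∈ {2}
|BC| ∈ {19}
|CD| ∈ {38}
|AC| ∈ [17, 21]
|BD| ∈ [19, 57]
|AD| ∈ [17, 59]

|AD| ∈ [17, 59]  (≈ [17.0000, 59.0000])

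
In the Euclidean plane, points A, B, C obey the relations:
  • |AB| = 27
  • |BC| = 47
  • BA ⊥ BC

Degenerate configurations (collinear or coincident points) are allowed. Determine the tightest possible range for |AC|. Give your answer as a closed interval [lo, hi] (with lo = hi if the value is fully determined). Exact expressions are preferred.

|AB| ∈ {27}
|BC| ∈ {47}
|AC| ∈ {√(2938)}

|AC| = √(2938)  (≈ 54.2033)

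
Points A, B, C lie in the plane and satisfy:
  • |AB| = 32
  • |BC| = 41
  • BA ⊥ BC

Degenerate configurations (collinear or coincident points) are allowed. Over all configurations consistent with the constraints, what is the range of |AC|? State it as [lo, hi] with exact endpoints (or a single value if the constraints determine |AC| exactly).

|AC| = √(2705)  (≈ 52.0096)

|AB| ∈ {32}
|BC| ∈ {41}
|AC| ∈ {√(2705)}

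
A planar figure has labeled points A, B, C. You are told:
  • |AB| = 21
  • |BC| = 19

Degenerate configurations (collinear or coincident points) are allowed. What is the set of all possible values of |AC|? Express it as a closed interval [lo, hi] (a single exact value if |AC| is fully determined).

|AB| ∈ {21}
|BC| ∈ {19}
|AC| ∈ [2, 40]

|AC| ∈ [2, 40]  (≈ [2.0000, 40.0000])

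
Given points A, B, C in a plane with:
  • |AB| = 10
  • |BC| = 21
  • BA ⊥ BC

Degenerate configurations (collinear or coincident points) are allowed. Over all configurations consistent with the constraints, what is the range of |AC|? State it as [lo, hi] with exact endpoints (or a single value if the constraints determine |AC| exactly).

|AC| = √(541)  (≈ 23.2594)

|AB| ∈ {10}
|BC| ∈ {21}
|AC| ∈ {√(541)}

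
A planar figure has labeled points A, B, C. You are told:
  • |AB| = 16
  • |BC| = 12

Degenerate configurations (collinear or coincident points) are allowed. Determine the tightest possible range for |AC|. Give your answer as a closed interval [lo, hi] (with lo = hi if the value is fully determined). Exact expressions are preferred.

|AC| ∈ [4, 28]  (≈ [4.0000, 28.0000])

|AB| ∈ {16}
|BC| ∈ {12}
|AC| ∈ [4, 28]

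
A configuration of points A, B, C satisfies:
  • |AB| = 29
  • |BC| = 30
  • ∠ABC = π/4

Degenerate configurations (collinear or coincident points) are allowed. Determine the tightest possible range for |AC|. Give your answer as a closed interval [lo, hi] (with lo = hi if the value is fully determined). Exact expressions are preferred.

|AC| = √(1741 - 870·√(2))  (≈ 22.5972)

|AB| ∈ {29}
|BC| ∈ {30}
|AC| ∈ {√(1741 - 870·√(2))}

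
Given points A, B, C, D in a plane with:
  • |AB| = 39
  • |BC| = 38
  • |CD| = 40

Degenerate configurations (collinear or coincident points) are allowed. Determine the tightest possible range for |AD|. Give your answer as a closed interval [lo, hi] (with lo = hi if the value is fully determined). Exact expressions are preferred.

|AD| ∈ [0, 117]  (≈ [0.0000, 117.0000])

|AB| ∈ {39}
|BC| ∈ {38}
|CD| ∈ {40}
|AC| ∈ [1, 77]
|BD| ∈ [2, 78]
|AD| ∈ [0, 117]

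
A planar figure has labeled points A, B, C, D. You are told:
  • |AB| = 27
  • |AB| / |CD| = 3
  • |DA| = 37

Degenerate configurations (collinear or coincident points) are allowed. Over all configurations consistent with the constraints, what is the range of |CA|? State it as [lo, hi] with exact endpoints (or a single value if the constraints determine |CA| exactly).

|AB| ∈ {27}
|AD| ∈ {37}
|CD| ∈ {9}
|BD| ∈ [10, 64]
|AC| ∈ [28, 46]
|BC| ∈ [1, 73]

|CA| ∈ [28, 46]  (≈ [28.0000, 46.0000])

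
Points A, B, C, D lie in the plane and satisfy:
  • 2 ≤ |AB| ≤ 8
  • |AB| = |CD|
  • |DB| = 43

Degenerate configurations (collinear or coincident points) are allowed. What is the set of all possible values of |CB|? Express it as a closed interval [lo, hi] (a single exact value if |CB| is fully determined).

|AB| ∈ [2, 8]
|BD| ∈ {43}
|CD| ∈ [2, 8]
|AD| ∈ [35, 51]
|BC| ∈ [35, 51]
|AC| ∈ [27, 59]

|CB| ∈ [35, 51]  (≈ [35.0000, 51.0000])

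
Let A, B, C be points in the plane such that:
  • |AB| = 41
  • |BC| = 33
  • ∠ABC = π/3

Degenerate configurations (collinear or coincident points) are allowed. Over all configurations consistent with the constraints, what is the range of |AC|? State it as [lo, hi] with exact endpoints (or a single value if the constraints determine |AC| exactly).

|AB| ∈ {41}
|BC| ∈ {33}
|AC| ∈ {√(1417)}

|AC| = √(1417)  (≈ 37.6431)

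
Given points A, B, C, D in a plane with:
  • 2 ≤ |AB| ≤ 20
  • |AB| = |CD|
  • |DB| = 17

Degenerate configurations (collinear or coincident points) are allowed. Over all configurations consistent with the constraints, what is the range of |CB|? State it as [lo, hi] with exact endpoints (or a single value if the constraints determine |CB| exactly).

|AB| ∈ [2, 20]
|BD| ∈ {17}
|CD| ∈ [2, 20]
|AD| ∈ [0, 37]
|BC| ∈ [0, 37]
|AC| ∈ [0, 57]

|CB| ∈ [0, 37]  (≈ [0.0000, 37.0000])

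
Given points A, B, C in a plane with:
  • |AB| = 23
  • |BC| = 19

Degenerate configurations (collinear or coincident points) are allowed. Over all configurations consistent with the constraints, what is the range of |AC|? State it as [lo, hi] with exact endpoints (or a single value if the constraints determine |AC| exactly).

|AC| ∈ [4, 42]  (≈ [4.0000, 42.0000])

|AB| ∈ {23}
|BC| ∈ {19}
|AC| ∈ [4, 42]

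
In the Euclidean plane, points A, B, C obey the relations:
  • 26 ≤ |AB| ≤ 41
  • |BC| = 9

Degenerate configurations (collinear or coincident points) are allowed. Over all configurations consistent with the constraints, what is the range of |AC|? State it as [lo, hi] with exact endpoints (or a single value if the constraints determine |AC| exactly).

|AC| ∈ [17, 50]  (≈ [17.0000, 50.0000])

|AB| ∈ [26, 41]
|BC| ∈ {9}
|AC| ∈ [17, 50]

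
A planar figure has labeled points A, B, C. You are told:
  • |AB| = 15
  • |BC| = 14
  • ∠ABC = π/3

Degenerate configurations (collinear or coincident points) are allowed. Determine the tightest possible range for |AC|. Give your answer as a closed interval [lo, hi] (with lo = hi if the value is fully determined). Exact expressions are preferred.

|AB| ∈ {15}
|BC| ∈ {14}
|AC| ∈ {√(211)}

|AC| = √(211)  (≈ 14.5258)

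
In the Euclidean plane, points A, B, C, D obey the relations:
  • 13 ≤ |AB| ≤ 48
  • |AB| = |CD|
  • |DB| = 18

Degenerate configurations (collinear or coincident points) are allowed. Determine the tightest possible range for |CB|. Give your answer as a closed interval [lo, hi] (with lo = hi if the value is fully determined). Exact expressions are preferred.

|CB| ∈ [0, 66]  (≈ [0.0000, 66.0000])

|AB| ∈ [13, 48]
|BD| ∈ {18}
|CD| ∈ [13, 48]
|AD| ∈ [0, 66]
|BC| ∈ [0, 66]
|AC| ∈ [0, 114]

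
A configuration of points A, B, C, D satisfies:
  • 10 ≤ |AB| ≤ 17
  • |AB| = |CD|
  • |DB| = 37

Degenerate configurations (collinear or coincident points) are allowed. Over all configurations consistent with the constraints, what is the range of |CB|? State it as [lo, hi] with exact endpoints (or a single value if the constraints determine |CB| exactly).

|CB| ∈ [20, 54]  (≈ [20.0000, 54.0000])

|AB| ∈ [10, 17]
|BD| ∈ {37}
|CD| ∈ [10, 17]
|AD| ∈ [20, 54]
|BC| ∈ [20, 54]
|AC| ∈ [3, 71]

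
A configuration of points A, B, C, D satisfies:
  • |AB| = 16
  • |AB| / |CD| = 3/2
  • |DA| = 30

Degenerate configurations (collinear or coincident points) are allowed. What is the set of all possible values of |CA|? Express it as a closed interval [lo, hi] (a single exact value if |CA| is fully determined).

|CA| ∈ [58/3, 122/3]  (≈ [19.3333, 40.6667])

|AB| ∈ {16}
|AD| ∈ {30}
|CD| ∈ {32/3}
|BD| ∈ [14, 46]
|AC| ∈ [58/3, 122/3]
|BC| ∈ [10/3, 170/3]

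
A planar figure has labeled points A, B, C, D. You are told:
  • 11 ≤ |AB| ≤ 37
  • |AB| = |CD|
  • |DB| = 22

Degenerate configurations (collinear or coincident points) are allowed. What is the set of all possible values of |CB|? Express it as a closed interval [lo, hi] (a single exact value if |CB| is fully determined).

|AB| ∈ [11, 37]
|BD| ∈ {22}
|CD| ∈ [11, 37]
|AD| ∈ [0, 59]
|BC| ∈ [0, 59]
|AC| ∈ [0, 96]

|CB| ∈ [0, 59]  (≈ [0.0000, 59.0000])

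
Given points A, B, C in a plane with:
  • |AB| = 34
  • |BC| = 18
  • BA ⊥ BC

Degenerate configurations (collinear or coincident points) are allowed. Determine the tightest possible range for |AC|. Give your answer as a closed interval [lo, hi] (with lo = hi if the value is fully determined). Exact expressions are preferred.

|AC| = 2·√(370)  (≈ 38.4708)

|AB| ∈ {34}
|BC| ∈ {18}
|AC| ∈ {2·√(370)}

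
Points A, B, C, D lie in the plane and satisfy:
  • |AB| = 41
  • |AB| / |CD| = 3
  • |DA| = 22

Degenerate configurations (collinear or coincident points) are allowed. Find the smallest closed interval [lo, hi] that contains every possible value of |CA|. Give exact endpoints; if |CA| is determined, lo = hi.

|AB| ∈ {41}
|AD| ∈ {22}
|CD| ∈ {41/3}
|BD| ∈ [19, 63]
|AC| ∈ [25/3, 107/3]
|BC| ∈ [16/3, 230/3]

|CA| ∈ [25/3, 107/3]  (≈ [8.3333, 35.6667])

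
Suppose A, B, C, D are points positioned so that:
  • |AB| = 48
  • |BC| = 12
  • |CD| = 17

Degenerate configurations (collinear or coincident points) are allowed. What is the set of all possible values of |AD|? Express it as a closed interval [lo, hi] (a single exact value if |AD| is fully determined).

|AB| ∈ {48}
|BC| ∈ {12}
|CD| ∈ {17}
|AC| ∈ [36, 60]
|BD| ∈ [5, 29]
|AD| ∈ [19, 77]

|AD| ∈ [19, 77]  (≈ [19.0000, 77.0000])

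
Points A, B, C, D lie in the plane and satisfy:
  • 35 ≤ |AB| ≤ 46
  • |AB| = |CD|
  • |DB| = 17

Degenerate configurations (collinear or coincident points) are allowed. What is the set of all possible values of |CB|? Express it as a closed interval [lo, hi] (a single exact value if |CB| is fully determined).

|AB| ∈ [35, 46]
|BD| ∈ {17}
|CD| ∈ [35, 46]
|AD| ∈ [18, 63]
|BC| ∈ [18, 63]
|AC| ∈ [0, 109]

|CB| ∈ [18, 63]  (≈ [18.0000, 63.0000])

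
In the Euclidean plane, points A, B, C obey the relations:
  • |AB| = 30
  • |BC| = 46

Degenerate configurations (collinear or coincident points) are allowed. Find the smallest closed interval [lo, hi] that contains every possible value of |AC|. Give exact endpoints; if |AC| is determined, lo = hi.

|AB| ∈ {30}
|BC| ∈ {46}
|AC| ∈ [16, 76]

|AC| ∈ [16, 76]  (≈ [16.0000, 76.0000])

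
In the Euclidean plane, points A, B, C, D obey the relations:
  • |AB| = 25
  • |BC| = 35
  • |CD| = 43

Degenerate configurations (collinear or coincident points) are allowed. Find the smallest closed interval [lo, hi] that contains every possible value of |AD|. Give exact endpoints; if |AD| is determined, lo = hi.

|AD| ∈ [0, 103]  (≈ [0.0000, 103.0000])

|AB| ∈ {25}
|BC| ∈ {35}
|CD| ∈ {43}
|AC| ∈ [10, 60]
|BD| ∈ [8, 78]
|AD| ∈ [0, 103]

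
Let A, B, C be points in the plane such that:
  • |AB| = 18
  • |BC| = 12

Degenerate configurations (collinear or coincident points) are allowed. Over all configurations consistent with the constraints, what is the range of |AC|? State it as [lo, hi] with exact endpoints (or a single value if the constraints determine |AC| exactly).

|AC| ∈ [6, 30]  (≈ [6.0000, 30.0000])

|AB| ∈ {18}
|BC| ∈ {12}
|AC| ∈ [6, 30]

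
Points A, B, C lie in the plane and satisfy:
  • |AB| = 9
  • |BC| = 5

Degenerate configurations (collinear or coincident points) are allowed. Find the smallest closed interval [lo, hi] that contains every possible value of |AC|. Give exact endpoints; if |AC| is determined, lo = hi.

|AC| ∈ [4, 14]  (≈ [4.0000, 14.0000])

|AB| ∈ {9}
|BC| ∈ {5}
|AC| ∈ [4, 14]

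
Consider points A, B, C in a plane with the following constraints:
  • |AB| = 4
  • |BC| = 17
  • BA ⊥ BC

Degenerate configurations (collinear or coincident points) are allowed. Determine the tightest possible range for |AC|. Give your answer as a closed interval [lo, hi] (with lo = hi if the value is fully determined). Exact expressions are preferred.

|AB| ∈ {4}
|BC| ∈ {17}
|AC| ∈ {√(305)}

|AC| = √(305)  (≈ 17.4642)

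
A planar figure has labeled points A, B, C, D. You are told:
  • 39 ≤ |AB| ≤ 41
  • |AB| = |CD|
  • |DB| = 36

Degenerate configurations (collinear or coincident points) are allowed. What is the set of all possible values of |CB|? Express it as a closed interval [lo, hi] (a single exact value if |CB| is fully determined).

|CB| ∈ [3, 77]  (≈ [3.0000, 77.0000])

|AB| ∈ [39, 41]
|BD| ∈ {36}
|CD| ∈ [39, 41]
|AD| ∈ [3, 77]
|BC| ∈ [3, 77]
|AC| ∈ [0, 118]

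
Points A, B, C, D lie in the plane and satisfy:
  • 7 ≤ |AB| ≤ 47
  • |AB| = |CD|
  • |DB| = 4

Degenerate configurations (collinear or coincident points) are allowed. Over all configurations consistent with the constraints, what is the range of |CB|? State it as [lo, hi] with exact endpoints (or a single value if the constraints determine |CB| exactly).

|CB| ∈ [3, 51]  (≈ [3.0000, 51.0000])

|AB| ∈ [7, 47]
|BD| ∈ {4}
|CD| ∈ [7, 47]
|AD| ∈ [3, 51]
|BC| ∈ [3, 51]
|AC| ∈ [0, 98]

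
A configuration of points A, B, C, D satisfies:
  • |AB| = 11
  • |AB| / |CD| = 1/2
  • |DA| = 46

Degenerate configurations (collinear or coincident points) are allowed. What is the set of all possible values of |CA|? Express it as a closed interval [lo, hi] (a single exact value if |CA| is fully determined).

|CA| ∈ [24, 68]  (≈ [24.0000, 68.0000])

|AB| ∈ {11}
|AD| ∈ {46}
|CD| ∈ {22}
|BD| ∈ [35, 57]
|AC| ∈ [24, 68]
|BC| ∈ [13, 79]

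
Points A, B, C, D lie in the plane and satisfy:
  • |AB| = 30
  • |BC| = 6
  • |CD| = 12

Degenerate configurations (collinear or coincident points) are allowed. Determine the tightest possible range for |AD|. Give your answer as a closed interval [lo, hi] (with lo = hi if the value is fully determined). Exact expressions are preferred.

|AD| ∈ [12, 48]  (≈ [12.0000, 48.0000])

|AB| ∈ {30}
|BC| ∈ {6}
|CD| ∈ {12}
|AC| ∈ [24, 36]
|BD| ∈ [6, 18]
|AD| ∈ [12, 48]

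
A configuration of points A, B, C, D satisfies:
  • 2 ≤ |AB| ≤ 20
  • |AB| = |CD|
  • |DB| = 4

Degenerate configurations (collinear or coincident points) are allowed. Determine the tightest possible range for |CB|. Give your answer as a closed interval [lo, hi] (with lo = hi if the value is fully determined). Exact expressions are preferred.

|CB| ∈ [0, 24]  (≈ [0.0000, 24.0000])

|AB| ∈ [2, 20]
|BD| ∈ {4}
|CD| ∈ [2, 20]
|AD| ∈ [0, 24]
|BC| ∈ [0, 24]
|AC| ∈ [0, 44]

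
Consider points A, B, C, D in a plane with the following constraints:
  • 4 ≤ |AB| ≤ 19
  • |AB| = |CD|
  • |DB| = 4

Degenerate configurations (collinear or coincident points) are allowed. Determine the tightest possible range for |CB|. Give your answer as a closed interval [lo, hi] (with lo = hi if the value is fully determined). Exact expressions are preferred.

|AB| ∈ [4, 19]
|BD| ∈ {4}
|CD| ∈ [4, 19]
|AD| ∈ [0, 23]
|BC| ∈ [0, 23]
|AC| ∈ [0, 42]

|CB| ∈ [0, 23]  (≈ [0.0000, 23.0000])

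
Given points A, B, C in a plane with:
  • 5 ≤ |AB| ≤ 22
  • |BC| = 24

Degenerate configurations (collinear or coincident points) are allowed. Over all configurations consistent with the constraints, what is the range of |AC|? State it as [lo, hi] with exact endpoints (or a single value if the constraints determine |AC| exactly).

|AC| ∈ [2, 46]  (≈ [2.0000, 46.0000])

|AB| ∈ [5, 22]
|BC| ∈ {24}
|AC| ∈ [2, 46]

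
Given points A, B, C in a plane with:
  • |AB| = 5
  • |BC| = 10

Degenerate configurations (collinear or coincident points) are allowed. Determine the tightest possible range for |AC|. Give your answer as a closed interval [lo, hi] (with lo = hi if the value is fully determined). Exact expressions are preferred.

|AC| ∈ [5, 15]  (≈ [5.0000, 15.0000])

|AB| ∈ {5}
|BC| ∈ {10}
|AC| ∈ [5, 15]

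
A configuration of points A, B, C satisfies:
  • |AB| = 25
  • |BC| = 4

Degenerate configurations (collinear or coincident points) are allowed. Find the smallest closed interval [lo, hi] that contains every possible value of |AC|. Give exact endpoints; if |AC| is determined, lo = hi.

|AC| ∈ [21, 29]  (≈ [21.0000, 29.0000])

|AB| ∈ {25}
|BC| ∈ {4}
|AC| ∈ [21, 29]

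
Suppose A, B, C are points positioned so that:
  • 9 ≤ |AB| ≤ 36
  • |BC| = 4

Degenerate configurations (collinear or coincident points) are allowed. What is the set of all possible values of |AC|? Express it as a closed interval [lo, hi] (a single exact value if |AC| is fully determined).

|AB| ∈ [9, 36]
|BC| ∈ {4}
|AC| ∈ [5, 40]

|AC| ∈ [5, 40]  (≈ [5.0000, 40.0000])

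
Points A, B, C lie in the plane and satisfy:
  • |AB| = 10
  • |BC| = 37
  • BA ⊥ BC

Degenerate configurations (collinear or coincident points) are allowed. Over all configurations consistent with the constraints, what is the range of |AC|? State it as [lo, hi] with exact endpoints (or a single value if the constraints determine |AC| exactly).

|AB| ∈ {10}
|BC| ∈ {37}
|AC| ∈ {√(1469)}

|AC| = √(1469)  (≈ 38.3275)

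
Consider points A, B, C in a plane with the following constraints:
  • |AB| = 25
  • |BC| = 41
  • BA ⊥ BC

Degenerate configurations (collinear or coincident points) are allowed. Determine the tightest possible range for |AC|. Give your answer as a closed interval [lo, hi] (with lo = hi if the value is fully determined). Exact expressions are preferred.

|AC| = √(2306)  (≈ 48.0208)

|AB| ∈ {25}
|BC| ∈ {41}
|AC| ∈ {√(2306)}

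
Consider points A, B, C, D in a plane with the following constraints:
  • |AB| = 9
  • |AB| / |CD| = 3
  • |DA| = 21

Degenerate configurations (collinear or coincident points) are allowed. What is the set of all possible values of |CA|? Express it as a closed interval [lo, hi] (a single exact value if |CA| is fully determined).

|CA| ∈ [18, 24]  (≈ [18.0000, 24.0000])

|AB| ∈ {9}
|AD| ∈ {21}
|CD| ∈ {3}
|BD| ∈ [12, 30]
|AC| ∈ [18, 24]
|BC| ∈ [9, 33]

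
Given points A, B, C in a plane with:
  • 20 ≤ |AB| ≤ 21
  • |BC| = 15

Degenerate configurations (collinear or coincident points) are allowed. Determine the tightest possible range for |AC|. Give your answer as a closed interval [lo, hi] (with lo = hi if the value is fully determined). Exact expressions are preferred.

|AC| ∈ [5, 36]  (≈ [5.0000, 36.0000])

|AB| ∈ [20, 21]
|BC| ∈ {15}
|AC| ∈ [5, 36]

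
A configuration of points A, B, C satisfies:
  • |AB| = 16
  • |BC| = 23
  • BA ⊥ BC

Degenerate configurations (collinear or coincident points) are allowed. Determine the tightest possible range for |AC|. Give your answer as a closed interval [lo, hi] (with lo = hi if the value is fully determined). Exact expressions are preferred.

|AB| ∈ {16}
|BC| ∈ {23}
|AC| ∈ {√(785)}

|AC| = √(785)  (≈ 28.0179)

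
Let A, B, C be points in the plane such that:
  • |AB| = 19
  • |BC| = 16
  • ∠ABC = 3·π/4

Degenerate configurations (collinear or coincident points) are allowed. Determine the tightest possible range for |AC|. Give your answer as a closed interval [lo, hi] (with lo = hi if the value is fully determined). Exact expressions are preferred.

|AC| = √(304·√(2) + 617)  (≈ 32.3562)

|AB| ∈ {19}
|BC| ∈ {16}
|AC| ∈ {√(304·√(2) + 617)}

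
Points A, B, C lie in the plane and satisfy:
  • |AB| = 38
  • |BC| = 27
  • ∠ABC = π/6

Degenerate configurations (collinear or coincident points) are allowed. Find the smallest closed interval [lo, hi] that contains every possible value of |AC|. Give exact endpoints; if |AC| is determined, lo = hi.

|AB| ∈ {38}
|BC| ∈ {27}
|AC| ∈ {√(2173 - 1026·√(3))}

|AC| = √(2173 - 1026·√(3))  (≈ 19.8976)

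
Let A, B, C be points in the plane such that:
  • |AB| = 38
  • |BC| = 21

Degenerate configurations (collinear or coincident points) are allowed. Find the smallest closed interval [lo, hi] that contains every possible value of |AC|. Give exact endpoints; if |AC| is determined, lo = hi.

|AB| ∈ {38}
|BC| ∈ {21}
|AC| ∈ [17, 59]

|AC| ∈ [17, 59]  (≈ [17.0000, 59.0000])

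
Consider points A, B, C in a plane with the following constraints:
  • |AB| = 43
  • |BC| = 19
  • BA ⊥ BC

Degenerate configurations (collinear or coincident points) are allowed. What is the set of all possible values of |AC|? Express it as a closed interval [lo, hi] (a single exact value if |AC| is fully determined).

|AC| = √(2210)  (≈ 47.0106)

|AB| ∈ {43}
|BC| ∈ {19}
|AC| ∈ {√(2210)}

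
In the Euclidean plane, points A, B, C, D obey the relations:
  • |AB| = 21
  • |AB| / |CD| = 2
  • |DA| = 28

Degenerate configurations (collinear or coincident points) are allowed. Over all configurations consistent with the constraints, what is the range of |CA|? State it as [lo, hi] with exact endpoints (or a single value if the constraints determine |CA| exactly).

|AB| ∈ {21}
|AD| ∈ {28}
|CD| ∈ {21/2}
|BD| ∈ [7, 49]
|AC| ∈ [35/2, 77/2]
|BC| ∈ [0, 119/2]

|CA| ∈ [35/2, 77/2]  (≈ [17.5000, 38.5000])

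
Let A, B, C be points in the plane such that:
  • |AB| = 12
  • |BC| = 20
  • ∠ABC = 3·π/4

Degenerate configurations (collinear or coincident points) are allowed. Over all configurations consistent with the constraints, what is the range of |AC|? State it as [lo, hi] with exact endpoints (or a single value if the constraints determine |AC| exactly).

|AB| ∈ {12}
|BC| ∈ {20}
|AC| ∈ {4·√(15·√(2) + 34)}

|AC| = 4·√(15·√(2) + 34)  (≈ 29.7222)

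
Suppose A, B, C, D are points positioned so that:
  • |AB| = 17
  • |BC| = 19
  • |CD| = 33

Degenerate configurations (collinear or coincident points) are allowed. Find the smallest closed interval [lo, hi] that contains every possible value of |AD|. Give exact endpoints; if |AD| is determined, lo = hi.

|AD| ∈ [0, 69]  (≈ [0.0000, 69.0000])

|AB| ∈ {17}
|BC| ∈ {19}
|CD| ∈ {33}
|AC| ∈ [2, 36]
|BD| ∈ [14, 52]
|AD| ∈ [0, 69]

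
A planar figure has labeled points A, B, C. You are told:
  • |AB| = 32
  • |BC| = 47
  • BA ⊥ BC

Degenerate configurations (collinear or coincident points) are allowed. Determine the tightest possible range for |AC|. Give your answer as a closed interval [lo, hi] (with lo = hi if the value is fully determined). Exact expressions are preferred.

|AC| = √(3233)  (≈ 56.8595)

|AB| ∈ {32}
|BC| ∈ {47}
|AC| ∈ {√(3233)}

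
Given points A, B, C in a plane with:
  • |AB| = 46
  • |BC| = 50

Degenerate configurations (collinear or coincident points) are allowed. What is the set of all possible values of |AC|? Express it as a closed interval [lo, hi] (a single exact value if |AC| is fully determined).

|AC| ∈ [4, 96]  (≈ [4.0000, 96.0000])

|AB| ∈ {46}
|BC| ∈ {50}
|AC| ∈ [4, 96]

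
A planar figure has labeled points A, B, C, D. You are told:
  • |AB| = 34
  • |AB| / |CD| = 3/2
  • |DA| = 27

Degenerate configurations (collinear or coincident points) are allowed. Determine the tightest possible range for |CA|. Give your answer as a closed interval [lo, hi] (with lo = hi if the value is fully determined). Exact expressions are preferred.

|CA| ∈ [13/3, 149/3]  (≈ [4.3333, 49.6667])

|AB| ∈ {34}
|AD| ∈ {27}
|CD| ∈ {68/3}
|BD| ∈ [7, 61]
|AC| ∈ [13/3, 149/3]
|BC| ∈ [0, 251/3]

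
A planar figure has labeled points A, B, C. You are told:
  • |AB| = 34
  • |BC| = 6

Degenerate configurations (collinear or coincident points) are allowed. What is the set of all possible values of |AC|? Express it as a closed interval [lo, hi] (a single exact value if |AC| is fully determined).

|AC| ∈ [28, 40]  (≈ [28.0000, 40.0000])

|AB| ∈ {34}
|BC| ∈ {6}
|AC| ∈ [28, 40]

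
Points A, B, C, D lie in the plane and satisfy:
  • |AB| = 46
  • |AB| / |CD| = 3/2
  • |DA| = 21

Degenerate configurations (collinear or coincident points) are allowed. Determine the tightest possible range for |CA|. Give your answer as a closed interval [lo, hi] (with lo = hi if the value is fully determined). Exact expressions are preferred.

|AB| ∈ {46}
|AD| ∈ {21}
|CD| ∈ {92/3}
|BD| ∈ [25, 67]
|AC| ∈ [29/3, 155/3]
|BC| ∈ [0, 293/3]

|CA| ∈ [29/3, 155/3]  (≈ [9.6667, 51.6667])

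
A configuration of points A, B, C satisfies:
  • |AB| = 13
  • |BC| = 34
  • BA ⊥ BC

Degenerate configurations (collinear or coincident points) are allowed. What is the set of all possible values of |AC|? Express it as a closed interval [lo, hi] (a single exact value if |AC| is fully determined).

|AC| = 5·√(53)  (≈ 36.4005)

|AB| ∈ {13}
|BC| ∈ {34}
|AC| ∈ {5·√(53)}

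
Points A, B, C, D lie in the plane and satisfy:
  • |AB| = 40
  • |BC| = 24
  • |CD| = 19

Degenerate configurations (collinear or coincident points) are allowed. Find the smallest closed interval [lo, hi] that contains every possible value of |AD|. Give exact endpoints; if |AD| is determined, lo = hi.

|AD| ∈ [0, 83]  (≈ [0.0000, 83.0000])

|AB| ∈ {40}
|BC| ∈ {24}
|CD| ∈ {19}
|AC| ∈ [16, 64]
|BD| ∈ [5, 43]
|AD| ∈ [0, 83]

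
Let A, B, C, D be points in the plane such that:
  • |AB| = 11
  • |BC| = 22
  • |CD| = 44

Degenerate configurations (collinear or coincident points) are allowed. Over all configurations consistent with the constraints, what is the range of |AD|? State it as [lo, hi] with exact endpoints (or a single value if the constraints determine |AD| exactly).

|AD| ∈ [11, 77]  (≈ [11.0000, 77.0000])

|AB| ∈ {11}
|BC| ∈ {22}
|CD| ∈ {44}
|AC| ∈ [11, 33]
|BD| ∈ [22, 66]
|AD| ∈ [11, 77]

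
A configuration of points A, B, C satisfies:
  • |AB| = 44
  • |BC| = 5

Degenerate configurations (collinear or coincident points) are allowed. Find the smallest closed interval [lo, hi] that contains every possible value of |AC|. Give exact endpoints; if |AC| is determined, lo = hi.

|AC| ∈ [39, 49]  (≈ [39.0000, 49.0000])

|AB| ∈ {44}
|BC| ∈ {5}
|AC| ∈ [39, 49]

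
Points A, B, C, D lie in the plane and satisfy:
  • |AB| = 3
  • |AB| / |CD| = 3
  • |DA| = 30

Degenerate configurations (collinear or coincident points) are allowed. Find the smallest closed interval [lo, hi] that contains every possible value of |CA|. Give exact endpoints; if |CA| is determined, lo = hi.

|AB| ∈ {3}
|AD| ∈ {30}
|CD| ∈ {1}
|BD| ∈ [27, 33]
|AC| ∈ [29, 31]
|BC| ∈ [26, 34]

|CA| ∈ [29, 31]  (≈ [29.0000, 31.0000])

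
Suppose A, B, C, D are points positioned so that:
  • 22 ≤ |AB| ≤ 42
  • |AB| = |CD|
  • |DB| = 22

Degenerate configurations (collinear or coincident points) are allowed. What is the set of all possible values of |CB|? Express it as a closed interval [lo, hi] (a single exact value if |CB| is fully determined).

|CB| ∈ [0, 64]  (≈ [0.0000, 64.0000])

|AB| ∈ [22, 42]
|BD| ∈ {22}
|CD| ∈ [22, 42]
|AD| ∈ [0, 64]
|BC| ∈ [0, 64]
|AC| ∈ [0, 106]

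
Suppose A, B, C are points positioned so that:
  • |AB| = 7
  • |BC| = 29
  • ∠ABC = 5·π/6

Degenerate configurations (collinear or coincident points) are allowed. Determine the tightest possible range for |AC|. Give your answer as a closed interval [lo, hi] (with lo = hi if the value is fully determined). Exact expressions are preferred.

|AB| ∈ {7}
|BC| ∈ {29}
|AC| ∈ {√(203·√(3) + 890)}

|AC| = √(203·√(3) + 890)  (≈ 35.2364)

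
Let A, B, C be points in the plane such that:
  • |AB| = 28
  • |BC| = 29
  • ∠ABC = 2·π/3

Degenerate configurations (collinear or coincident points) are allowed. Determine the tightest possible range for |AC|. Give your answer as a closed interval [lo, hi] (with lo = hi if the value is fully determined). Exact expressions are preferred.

|AC| = √(2437)  (≈ 49.3660)

|AB| ∈ {28}
|BC| ∈ {29}
|AC| ∈ {√(2437)}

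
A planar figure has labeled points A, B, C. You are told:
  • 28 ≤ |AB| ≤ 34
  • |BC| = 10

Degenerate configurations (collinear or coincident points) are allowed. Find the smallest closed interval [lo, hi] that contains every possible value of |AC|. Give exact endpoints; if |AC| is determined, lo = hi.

|AB| ∈ [28, 34]
|BC| ∈ {10}
|AC| ∈ [18, 44]

|AC| ∈ [18, 44]  (≈ [18.0000, 44.0000])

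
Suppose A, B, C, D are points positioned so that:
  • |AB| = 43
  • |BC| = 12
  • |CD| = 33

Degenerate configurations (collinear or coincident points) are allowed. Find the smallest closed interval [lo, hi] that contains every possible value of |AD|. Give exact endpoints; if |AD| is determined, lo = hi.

|AD| ∈ [0, 88]  (≈ [0.0000, 88.0000])

|AB| ∈ {43}
|BC| ∈ {12}
|CD| ∈ {33}
|AC| ∈ [31, 55]
|BD| ∈ [21, 45]
|AD| ∈ [0, 88]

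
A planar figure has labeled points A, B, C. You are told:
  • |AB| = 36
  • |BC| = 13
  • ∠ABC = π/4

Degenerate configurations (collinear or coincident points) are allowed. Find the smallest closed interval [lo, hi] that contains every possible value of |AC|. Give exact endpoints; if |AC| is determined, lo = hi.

|AC| = √(1465 - 468·√(2))  (≈ 28.3399)

|AB| ∈ {36}
|BC| ∈ {13}
|AC| ∈ {√(1465 - 468·√(2))}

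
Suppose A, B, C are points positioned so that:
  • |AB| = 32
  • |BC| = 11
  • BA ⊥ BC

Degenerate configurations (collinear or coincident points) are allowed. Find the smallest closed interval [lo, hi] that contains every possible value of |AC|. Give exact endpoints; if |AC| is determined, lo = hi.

|AB| ∈ {32}
|BC| ∈ {11}
|AC| ∈ {√(1145)}

|AC| = √(1145)  (≈ 33.8378)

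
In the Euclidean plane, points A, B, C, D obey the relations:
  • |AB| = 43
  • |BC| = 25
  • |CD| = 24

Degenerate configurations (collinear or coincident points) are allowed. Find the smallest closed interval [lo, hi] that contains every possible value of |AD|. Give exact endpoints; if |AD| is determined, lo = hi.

|AB| ∈ {43}
|BC| ∈ {25}
|CD| ∈ {24}
|AC| ∈ [18, 68]
|BD| ∈ [1, 49]
|AD| ∈ [0, 92]

|AD| ∈ [0, 92]  (≈ [0.0000, 92.0000])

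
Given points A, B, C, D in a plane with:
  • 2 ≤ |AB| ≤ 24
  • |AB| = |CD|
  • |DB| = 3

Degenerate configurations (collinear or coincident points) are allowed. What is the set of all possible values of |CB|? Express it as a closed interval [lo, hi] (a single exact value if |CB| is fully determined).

|CB| ∈ [0, 27]  (≈ [0.0000, 27.0000])

|AB| ∈ [2, 24]
|BD| ∈ {3}
|CD| ∈ [2, 24]
|AD| ∈ [0, 27]
|BC| ∈ [0, 27]
|AC| ∈ [0, 51]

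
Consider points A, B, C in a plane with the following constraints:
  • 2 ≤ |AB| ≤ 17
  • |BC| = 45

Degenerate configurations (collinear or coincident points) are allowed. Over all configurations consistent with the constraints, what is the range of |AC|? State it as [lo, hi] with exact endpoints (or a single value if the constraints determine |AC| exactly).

|AB| ∈ [2, 17]
|BC| ∈ {45}
|AC| ∈ [28, 62]

|AC| ∈ [28, 62]  (≈ [28.0000, 62.0000])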